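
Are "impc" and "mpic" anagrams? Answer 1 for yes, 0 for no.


Strings: "impc", "mpic"
Sorted first:  cimp
Sorted second: cimp
Sorted forms match => anagrams

1


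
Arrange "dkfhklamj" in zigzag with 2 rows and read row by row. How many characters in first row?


Zigzag "dkfhklamj" into 2 rows:
Placing characters:
  'd' => row 0
  'k' => row 1
  'f' => row 0
  'h' => row 1
  'k' => row 0
  'l' => row 1
  'a' => row 0
  'm' => row 1
  'j' => row 0
Rows:
  Row 0: "dfkaj"
  Row 1: "khlm"
First row length: 5

5


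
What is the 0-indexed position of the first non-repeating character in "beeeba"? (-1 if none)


Input: beeeba
Character frequencies:
  'a': 1
  'b': 2
  'e': 3
Scanning left to right for freq == 1:
  Position 0 ('b'): freq=2, skip
  Position 1 ('e'): freq=3, skip
  Position 2 ('e'): freq=3, skip
  Position 3 ('e'): freq=3, skip
  Position 4 ('b'): freq=2, skip
  Position 5 ('a'): unique! => answer = 5

5


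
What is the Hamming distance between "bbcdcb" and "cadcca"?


Comparing "bbcdcb" and "cadcca" position by position:
  Position 0: 'b' vs 'c' => differ
  Position 1: 'b' vs 'a' => differ
  Position 2: 'c' vs 'd' => differ
  Position 3: 'd' vs 'c' => differ
  Position 4: 'c' vs 'c' => same
  Position 5: 'b' vs 'a' => differ
Total differences (Hamming distance): 5

5


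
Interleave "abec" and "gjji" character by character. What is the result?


Interleaving "abec" and "gjji":
  Position 0: 'a' from first, 'g' from second => "ag"
  Position 1: 'b' from first, 'j' from second => "bj"
  Position 2: 'e' from first, 'j' from second => "ej"
  Position 3: 'c' from first, 'i' from second => "ci"
Result: agbjejci

agbjejci


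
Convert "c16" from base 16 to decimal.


Input: "c16" in base 16
Positional expansion:
  Digit 'c' (value 12) x 16^2 = 3072
  Digit '1' (value 1) x 16^1 = 16
  Digit '6' (value 6) x 16^0 = 6
Sum = 3094

3094


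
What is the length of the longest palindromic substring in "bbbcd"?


Input: "bbbcd"
Checking substrings for palindromes:
  [0:3] "bbb" (len 3) => palindrome
  [0:2] "bb" (len 2) => palindrome
  [1:3] "bb" (len 2) => palindrome
Longest palindromic substring: "bbb" with length 3

3


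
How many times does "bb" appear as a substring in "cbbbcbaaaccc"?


Searching for "bb" in "cbbbcbaaaccc"
Scanning each position:
  Position 0: "cb" => no
  Position 1: "bb" => MATCH
  Position 2: "bb" => MATCH
  Position 3: "bc" => no
  Position 4: "cb" => no
  Position 5: "ba" => no
  Position 6: "aa" => no
  Position 7: "aa" => no
  Position 8: "ac" => no
  Position 9: "cc" => no
  Position 10: "cc" => no
Total occurrences: 2

2


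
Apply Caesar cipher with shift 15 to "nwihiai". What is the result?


Caesar cipher: shift "nwihiai" by 15
  'n' (pos 13) + 15 = pos 2 = 'c'
  'w' (pos 22) + 15 = pos 11 = 'l'
  'i' (pos 8) + 15 = pos 23 = 'x'
  'h' (pos 7) + 15 = pos 22 = 'w'
  'i' (pos 8) + 15 = pos 23 = 'x'
  'a' (pos 0) + 15 = pos 15 = 'p'
  'i' (pos 8) + 15 = pos 23 = 'x'
Result: clxwxpx

clxwxpx


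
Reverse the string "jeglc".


Input: jeglc
Reading characters right to left:
  Position 4: 'c'
  Position 3: 'l'
  Position 2: 'g'
  Position 1: 'e'
  Position 0: 'j'
Reversed: clgej

clgej


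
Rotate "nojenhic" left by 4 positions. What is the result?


Input: "nojenhic", rotate left by 4
First 4 characters: "noje"
Remaining characters: "nhic"
Concatenate remaining + first: "nhic" + "noje" = "nhicnoje"

nhicnoje


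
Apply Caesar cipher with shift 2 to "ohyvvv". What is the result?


Caesar cipher: shift "ohyvvv" by 2
  'o' (pos 14) + 2 = pos 16 = 'q'
  'h' (pos 7) + 2 = pos 9 = 'j'
  'y' (pos 24) + 2 = pos 0 = 'a'
  'v' (pos 21) + 2 = pos 23 = 'x'
  'v' (pos 21) + 2 = pos 23 = 'x'
  'v' (pos 21) + 2 = pos 23 = 'x'
Result: qjaxxx

qjaxxx


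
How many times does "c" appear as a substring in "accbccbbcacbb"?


Searching for "c" in "accbccbbcacbb"
Scanning each position:
  Position 0: "a" => no
  Position 1: "c" => MATCH
  Position 2: "c" => MATCH
  Position 3: "b" => no
  Position 4: "c" => MATCH
  Position 5: "c" => MATCH
  Position 6: "b" => no
  Position 7: "b" => no
  Position 8: "c" => MATCH
  Position 9: "a" => no
  Position 10: "c" => MATCH
  Position 11: "b" => no
  Position 12: "b" => no
Total occurrences: 6

6


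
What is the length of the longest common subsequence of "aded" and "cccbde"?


LCS of "aded" and "cccbde"
DP table:
           c    c    c    b    d    e
      0    0    0    0    0    0    0
  a   0    0    0    0    0    0    0
  d   0    0    0    0    0    1    1
  e   0    0    0    0    0    1    2
  d   0    0    0    0    0    1    2
LCS length = dp[4][6] = 2

2


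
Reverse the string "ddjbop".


Input: ddjbop
Reading characters right to left:
  Position 5: 'p'
  Position 4: 'o'
  Position 3: 'b'
  Position 2: 'j'
  Position 1: 'd'
  Position 0: 'd'
Reversed: pobjdd

pobjdd


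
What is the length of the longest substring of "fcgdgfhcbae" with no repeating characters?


Input: "fcgdgfhcbae"
Sliding window (track last position of each char):
  Position 0 ('f'): window [0,0] length 1 -- new best
  Position 1 ('c'): window [0,1] length 2 -- new best
  Position 2 ('g'): window [0,2] length 3 -- new best
  Position 3 ('d'): window [0,3] length 4 -- new best
  Position 4 ('g'): repeat (last at 2), move window start to 3
  Position 4 ('g'): window [3,4] length 2
  Position 5 ('f'): window [3,5] length 3
  Position 6 ('h'): window [3,6] length 4
  Position 7 ('c'): window [3,7] length 5 -- new best
  Position 8 ('b'): window [3,8] length 6 -- new best
  Position 9 ('a'): window [3,9] length 7 -- new best
  Position 10 ('e'): window [3,10] length 8 -- new best
Longest substring with no repeats: "dgfhcbae" with length 8

8


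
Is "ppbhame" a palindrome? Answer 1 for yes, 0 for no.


Input: ppbhame
Reversed: emahbpp
  Compare pos 0 ('p') with pos 6 ('e'): MISMATCH
  Compare pos 1 ('p') with pos 5 ('m'): MISMATCH
  Compare pos 2 ('b') with pos 4 ('a'): MISMATCH
Result: not a palindrome

0


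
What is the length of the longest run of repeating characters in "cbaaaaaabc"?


Input: "cbaaaaaabc"
Scanning for longest run:
  Position 1 ('b'): new char, reset run to 1
  Position 2 ('a'): new char, reset run to 1
  Position 3 ('a'): continues run of 'a', length=2
  Position 4 ('a'): continues run of 'a', length=3
  Position 5 ('a'): continues run of 'a', length=4
  Position 6 ('a'): continues run of 'a', length=5
  Position 7 ('a'): continues run of 'a', length=6
  Position 8 ('b'): new char, reset run to 1
  Position 9 ('c'): new char, reset run to 1
Longest run: 'a' with length 6

6


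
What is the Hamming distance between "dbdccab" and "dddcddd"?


Comparing "dbdccab" and "dddcddd" position by position:
  Position 0: 'd' vs 'd' => same
  Position 1: 'b' vs 'd' => differ
  Position 2: 'd' vs 'd' => same
  Position 3: 'c' vs 'c' => same
  Position 4: 'c' vs 'd' => differ
  Position 5: 'a' vs 'd' => differ
  Position 6: 'b' vs 'd' => differ
Total differences (Hamming distance): 4

4


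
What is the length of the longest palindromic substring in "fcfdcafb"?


Input: "fcfdcafb"
Checking substrings for palindromes:
  [0:3] "fcf" (len 3) => palindrome
Longest palindromic substring: "fcf" with length 3

3


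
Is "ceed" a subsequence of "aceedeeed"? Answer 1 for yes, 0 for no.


Check if "ceed" is a subsequence of "aceedeeed"
Greedy scan:
  Position 0 ('a'): no match needed
  Position 1 ('c'): matches sub[0] = 'c'
  Position 2 ('e'): matches sub[1] = 'e'
  Position 3 ('e'): matches sub[2] = 'e'
  Position 4 ('d'): matches sub[3] = 'd'
  Position 5 ('e'): no match needed
  Position 6 ('e'): no match needed
  Position 7 ('e'): no match needed
  Position 8 ('d'): no match needed
All 4 characters matched => is a subsequence

1


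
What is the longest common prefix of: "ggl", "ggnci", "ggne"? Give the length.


Words: ggl, ggnci, ggne
  Position 0: all 'g' => match
  Position 1: all 'g' => match
  Position 2: ('l', 'n', 'n') => mismatch, stop
LCP = "gg" (length 2)

2


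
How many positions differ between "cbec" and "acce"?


Comparing "cbec" and "acce" position by position:
  Position 0: 'c' vs 'a' => DIFFER
  Position 1: 'b' vs 'c' => DIFFER
  Position 2: 'e' vs 'c' => DIFFER
  Position 3: 'c' vs 'e' => DIFFER
Positions that differ: 4

4


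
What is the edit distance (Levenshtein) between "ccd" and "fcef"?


Computing edit distance: "ccd" -> "fcef"
DP table:
           f    c    e    f
      0    1    2    3    4
  c   1    1    1    2    3
  c   2    2    1    2    3
  d   3    3    2    2    3
Edit distance = dp[3][4] = 3

3


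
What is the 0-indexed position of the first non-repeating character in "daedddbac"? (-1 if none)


Input: daedddbac
Character frequencies:
  'a': 2
  'b': 1
  'c': 1
  'd': 4
  'e': 1
Scanning left to right for freq == 1:
  Position 0 ('d'): freq=4, skip
  Position 1 ('a'): freq=2, skip
  Position 2 ('e'): unique! => answer = 2

2


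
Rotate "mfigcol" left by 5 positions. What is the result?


Input: "mfigcol", rotate left by 5
First 5 characters: "mfigc"
Remaining characters: "ol"
Concatenate remaining + first: "ol" + "mfigc" = "olmfigc"

olmfigc


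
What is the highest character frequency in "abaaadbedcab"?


Input: abaaadbedcab
Character counts:
  'a': 5
  'b': 3
  'c': 1
  'd': 2
  'e': 1
Maximum frequency: 5

5


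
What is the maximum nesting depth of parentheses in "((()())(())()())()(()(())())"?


Input: "((()())(())()())()(()(())())"
Tracking depth:
  Position 0 '(': depth becomes 1
  Position 1 '(': depth becomes 2
  Position 2 '(': depth becomes 3
  Position 3 ')': depth becomes 2
  Position 4 '(': depth becomes 3
  Position 5 ')': depth becomes 2
  Position 6 ')': depth becomes 1
  Position 7 '(': depth becomes 2
  Position 8 '(': depth becomes 3
  Position 9 ')': depth becomes 2
  Position 10 ')': depth becomes 1
  Position 11 '(': depth becomes 2
  Position 12 ')': depth becomes 1
  Position 13 '(': depth becomes 2
  Position 14 ')': depth becomes 1
  Position 15 ')': depth becomes 0
  Position 16 '(': depth becomes 1
  Position 17 ')': depth becomes 0
  Position 18 '(': depth becomes 1
  Position 19 '(': depth becomes 2
  Position 20 ')': depth becomes 1
  Position 21 '(': depth becomes 2
  Position 22 '(': depth becomes 3
  Position 23 ')': depth becomes 2
  Position 24 ')': depth becomes 1
  Position 25 '(': depth becomes 2
  Position 26 ')': depth becomes 1
  Position 27 ')': depth becomes 0
Maximum depth reached: 3

3


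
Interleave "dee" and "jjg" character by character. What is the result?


Interleaving "dee" and "jjg":
  Position 0: 'd' from first, 'j' from second => "dj"
  Position 1: 'e' from first, 'j' from second => "ej"
  Position 2: 'e' from first, 'g' from second => "eg"
Result: djejeg

djejeg


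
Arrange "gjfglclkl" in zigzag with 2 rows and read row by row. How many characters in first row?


Zigzag "gjfglclkl" into 2 rows:
Placing characters:
  'g' => row 0
  'j' => row 1
  'f' => row 0
  'g' => row 1
  'l' => row 0
  'c' => row 1
  'l' => row 0
  'k' => row 1
  'l' => row 0
Rows:
  Row 0: "gflll"
  Row 1: "jgck"
First row length: 5

5


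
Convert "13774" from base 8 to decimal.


Input: "13774" in base 8
Positional expansion:
  Digit '1' (value 1) x 8^4 = 4096
  Digit '3' (value 3) x 8^3 = 1536
  Digit '7' (value 7) x 8^2 = 448
  Digit '7' (value 7) x 8^1 = 56
  Digit '4' (value 4) x 8^0 = 4
Sum = 6140

6140


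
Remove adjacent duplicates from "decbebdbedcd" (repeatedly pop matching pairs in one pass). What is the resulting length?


Input: decbebdbedcd
Stack-based adjacent duplicate removal:
  Read 'd': push. Stack: d
  Read 'e': push. Stack: de
  Read 'c': push. Stack: dec
  Read 'b': push. Stack: decb
  Read 'e': push. Stack: decbe
  Read 'b': push. Stack: decbeb
  Read 'd': push. Stack: decbebd
  Read 'b': push. Stack: decbebdb
  Read 'e': push. Stack: decbebdbe
  Read 'd': push. Stack: decbebdbed
  Read 'c': push. Stack: decbebdbedc
  Read 'd': push. Stack: decbebdbedcd
Final stack: "decbebdbedcd" (length 12)

12


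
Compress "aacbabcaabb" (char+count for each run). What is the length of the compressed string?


Input: aacbabcaabb
Runs:
  'a' x 2 => "a2"
  'c' x 1 => "c1"
  'b' x 1 => "b1"
  'a' x 1 => "a1"
  'b' x 1 => "b1"
  'c' x 1 => "c1"
  'a' x 2 => "a2"
  'b' x 2 => "b2"
Compressed: "a2c1b1a1b1c1a2b2"
Compressed length: 16

16


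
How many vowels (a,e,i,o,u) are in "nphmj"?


Input: nphmj
Checking each character:
  'n' at position 0: consonant
  'p' at position 1: consonant
  'h' at position 2: consonant
  'm' at position 3: consonant
  'j' at position 4: consonant
Total vowels: 0

0


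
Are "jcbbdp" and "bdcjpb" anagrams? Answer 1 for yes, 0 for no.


Strings: "jcbbdp", "bdcjpb"
Sorted first:  bbcdjp
Sorted second: bbcdjp
Sorted forms match => anagrams

1


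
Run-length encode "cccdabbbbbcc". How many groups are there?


Input: cccdabbbbbcc
Scanning for consecutive runs:
  Group 1: 'c' x 3 (positions 0-2)
  Group 2: 'd' x 1 (positions 3-3)
  Group 3: 'a' x 1 (positions 4-4)
  Group 4: 'b' x 5 (positions 5-9)
  Group 5: 'c' x 2 (positions 10-11)
Total groups: 5

5


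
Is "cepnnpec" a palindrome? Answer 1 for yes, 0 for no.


Input: cepnnpec
Reversed: cepnnpec
  Compare pos 0 ('c') with pos 7 ('c'): match
  Compare pos 1 ('e') with pos 6 ('e'): match
  Compare pos 2 ('p') with pos 5 ('p'): match
  Compare pos 3 ('n') with pos 4 ('n'): match
Result: palindrome

1


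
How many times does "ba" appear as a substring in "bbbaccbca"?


Searching for "ba" in "bbbaccbca"
Scanning each position:
  Position 0: "bb" => no
  Position 1: "bb" => no
  Position 2: "ba" => MATCH
  Position 3: "ac" => no
  Position 4: "cc" => no
  Position 5: "cb" => no
  Position 6: "bc" => no
  Position 7: "ca" => no
Total occurrences: 1

1


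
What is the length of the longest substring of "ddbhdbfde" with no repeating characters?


Input: "ddbhdbfde"
Sliding window (track last position of each char):
  Position 0 ('d'): window [0,0] length 1 -- new best
  Position 1 ('d'): repeat (last at 0), move window start to 1
  Position 1 ('d'): window [1,1] length 1
  Position 2 ('b'): window [1,2] length 2 -- new best
  Position 3 ('h'): window [1,3] length 3 -- new best
  Position 4 ('d'): repeat (last at 1), move window start to 2
  Position 4 ('d'): window [2,4] length 3
  Position 5 ('b'): repeat (last at 2), move window start to 3
  Position 5 ('b'): window [3,5] length 3
  Position 6 ('f'): window [3,6] length 4 -- new best
  Position 7 ('d'): repeat (last at 4), move window start to 5
  Position 7 ('d'): window [5,7] length 3
  Position 8 ('e'): window [5,8] length 4
Longest substring with no repeats: "hdbf" with length 4

4


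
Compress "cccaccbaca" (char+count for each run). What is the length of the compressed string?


Input: cccaccbaca
Runs:
  'c' x 3 => "c3"
  'a' x 1 => "a1"
  'c' x 2 => "c2"
  'b' x 1 => "b1"
  'a' x 1 => "a1"
  'c' x 1 => "c1"
  'a' x 1 => "a1"
Compressed: "c3a1c2b1a1c1a1"
Compressed length: 14

14


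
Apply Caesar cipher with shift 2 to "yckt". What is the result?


Caesar cipher: shift "yckt" by 2
  'y' (pos 24) + 2 = pos 0 = 'a'
  'c' (pos 2) + 2 = pos 4 = 'e'
  'k' (pos 10) + 2 = pos 12 = 'm'
  't' (pos 19) + 2 = pos 21 = 'v'
Result: aemv

aemv


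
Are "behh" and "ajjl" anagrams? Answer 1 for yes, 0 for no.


Strings: "behh", "ajjl"
Sorted first:  behh
Sorted second: ajjl
Differ at position 0: 'b' vs 'a' => not anagrams

0


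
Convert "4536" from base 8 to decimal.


Input: "4536" in base 8
Positional expansion:
  Digit '4' (value 4) x 8^3 = 2048
  Digit '5' (value 5) x 8^2 = 320
  Digit '3' (value 3) x 8^1 = 24
  Digit '6' (value 6) x 8^0 = 6
Sum = 2398

2398


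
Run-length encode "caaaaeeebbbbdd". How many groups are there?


Input: caaaaeeebbbbdd
Scanning for consecutive runs:
  Group 1: 'c' x 1 (positions 0-0)
  Group 2: 'a' x 4 (positions 1-4)
  Group 3: 'e' x 3 (positions 5-7)
  Group 4: 'b' x 4 (positions 8-11)
  Group 5: 'd' x 2 (positions 12-13)
Total groups: 5

5


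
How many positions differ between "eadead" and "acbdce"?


Comparing "eadead" and "acbdce" position by position:
  Position 0: 'e' vs 'a' => DIFFER
  Position 1: 'a' vs 'c' => DIFFER
  Position 2: 'd' vs 'b' => DIFFER
  Position 3: 'e' vs 'd' => DIFFER
  Position 4: 'a' vs 'c' => DIFFER
  Position 5: 'd' vs 'e' => DIFFER
Positions that differ: 6

6


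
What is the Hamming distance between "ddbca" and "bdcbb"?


Comparing "ddbca" and "bdcbb" position by position:
  Position 0: 'd' vs 'b' => differ
  Position 1: 'd' vs 'd' => same
  Position 2: 'b' vs 'c' => differ
  Position 3: 'c' vs 'b' => differ
  Position 4: 'a' vs 'b' => differ
Total differences (Hamming distance): 4

4


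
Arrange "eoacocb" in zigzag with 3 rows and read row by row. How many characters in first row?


Zigzag "eoacocb" into 3 rows:
Placing characters:
  'e' => row 0
  'o' => row 1
  'a' => row 2
  'c' => row 1
  'o' => row 0
  'c' => row 1
  'b' => row 2
Rows:
  Row 0: "eo"
  Row 1: "occ"
  Row 2: "ab"
First row length: 2

2


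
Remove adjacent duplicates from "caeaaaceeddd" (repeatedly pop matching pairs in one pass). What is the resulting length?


Input: caeaaaceeddd
Stack-based adjacent duplicate removal:
  Read 'c': push. Stack: c
  Read 'a': push. Stack: ca
  Read 'e': push. Stack: cae
  Read 'a': push. Stack: caea
  Read 'a': matches stack top 'a' => pop. Stack: cae
  Read 'a': push. Stack: caea
  Read 'c': push. Stack: caeac
  Read 'e': push. Stack: caeace
  Read 'e': matches stack top 'e' => pop. Stack: caeac
  Read 'd': push. Stack: caeacd
  Read 'd': matches stack top 'd' => pop. Stack: caeac
  Read 'd': push. Stack: caeacd
Final stack: "caeacd" (length 6)

6


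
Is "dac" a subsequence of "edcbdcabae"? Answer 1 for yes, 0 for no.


Check if "dac" is a subsequence of "edcbdcabae"
Greedy scan:
  Position 0 ('e'): no match needed
  Position 1 ('d'): matches sub[0] = 'd'
  Position 2 ('c'): no match needed
  Position 3 ('b'): no match needed
  Position 4 ('d'): no match needed
  Position 5 ('c'): no match needed
  Position 6 ('a'): matches sub[1] = 'a'
  Position 7 ('b'): no match needed
  Position 8 ('a'): no match needed
  Position 9 ('e'): no match needed
Only matched 2/3 characters => not a subsequence

0


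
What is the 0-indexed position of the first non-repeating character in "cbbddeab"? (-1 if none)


Input: cbbddeab
Character frequencies:
  'a': 1
  'b': 3
  'c': 1
  'd': 2
  'e': 1
Scanning left to right for freq == 1:
  Position 0 ('c'): unique! => answer = 0

0


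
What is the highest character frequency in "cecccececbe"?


Input: cecccececbe
Character counts:
  'b': 1
  'c': 6
  'e': 4
Maximum frequency: 6

6


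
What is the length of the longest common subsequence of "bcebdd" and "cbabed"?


LCS of "bcebdd" and "cbabed"
DP table:
           c    b    a    b    e    d
      0    0    0    0    0    0    0
  b   0    0    1    1    1    1    1
  c   0    1    1    1    1    1    1
  e   0    1    1    1    1    2    2
  b   0    1    2    2    2    2    2
  d   0    1    2    2    2    2    3
  d   0    1    2    2    2    2    3
LCS length = dp[6][6] = 3

3


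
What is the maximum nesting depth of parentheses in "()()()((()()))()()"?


Input: "()()()((()()))()()"
Tracking depth:
  Position 0 '(': depth becomes 1
  Position 1 ')': depth becomes 0
  Position 2 '(': depth becomes 1
  Position 3 ')': depth becomes 0
  Position 4 '(': depth becomes 1
  Position 5 ')': depth becomes 0
  Position 6 '(': depth becomes 1
  Position 7 '(': depth becomes 2
  Position 8 '(': depth becomes 3
  Position 9 ')': depth becomes 2
  Position 10 '(': depth becomes 3
  Position 11 ')': depth becomes 2
  Position 12 ')': depth becomes 1
  Position 13 ')': depth becomes 0
  Position 14 '(': depth becomes 1
  Position 15 ')': depth becomes 0
  Position 16 '(': depth becomes 1
  Position 17 ')': depth becomes 0
Maximum depth reached: 3

3


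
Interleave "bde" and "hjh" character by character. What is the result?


Interleaving "bde" and "hjh":
  Position 0: 'b' from first, 'h' from second => "bh"
  Position 1: 'd' from first, 'j' from second => "dj"
  Position 2: 'e' from first, 'h' from second => "eh"
Result: bhdjeh

bhdjeh


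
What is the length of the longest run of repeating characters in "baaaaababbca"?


Input: "baaaaababbca"
Scanning for longest run:
  Position 1 ('a'): new char, reset run to 1
  Position 2 ('a'): continues run of 'a', length=2
  Position 3 ('a'): continues run of 'a', length=3
  Position 4 ('a'): continues run of 'a', length=4
  Position 5 ('a'): continues run of 'a', length=5
  Position 6 ('b'): new char, reset run to 1
  Position 7 ('a'): new char, reset run to 1
  Position 8 ('b'): new char, reset run to 1
  Position 9 ('b'): continues run of 'b', length=2
  Position 10 ('c'): new char, reset run to 1
  Position 11 ('a'): new char, reset run to 1
Longest run: 'a' with length 5

5


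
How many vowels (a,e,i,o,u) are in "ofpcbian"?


Input: ofpcbian
Checking each character:
  'o' at position 0: vowel (running total: 1)
  'f' at position 1: consonant
  'p' at position 2: consonant
  'c' at position 3: consonant
  'b' at position 4: consonant
  'i' at position 5: vowel (running total: 2)
  'a' at position 6: vowel (running total: 3)
  'n' at position 7: consonant
Total vowels: 3

3


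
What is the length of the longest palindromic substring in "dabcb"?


Input: "dabcb"
Checking substrings for palindromes:
  [2:5] "bcb" (len 3) => palindrome
Longest palindromic substring: "bcb" with length 3

3


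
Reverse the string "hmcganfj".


Input: hmcganfj
Reading characters right to left:
  Position 7: 'j'
  Position 6: 'f'
  Position 5: 'n'
  Position 4: 'a'
  Position 3: 'g'
  Position 2: 'c'
  Position 1: 'm'
  Position 0: 'h'
Reversed: jfnagcmh

jfnagcmh


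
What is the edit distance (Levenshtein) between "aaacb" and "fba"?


Computing edit distance: "aaacb" -> "fba"
DP table:
           f    b    a
      0    1    2    3
  a   1    1    2    2
  a   2    2    2    2
  a   3    3    3    2
  c   4    4    4    3
  b   5    5    4    4
Edit distance = dp[5][3] = 4

4


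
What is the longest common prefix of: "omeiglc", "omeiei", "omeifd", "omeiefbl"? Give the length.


Words: omeiglc, omeiei, omeifd, omeiefbl
  Position 0: all 'o' => match
  Position 1: all 'm' => match
  Position 2: all 'e' => match
  Position 3: all 'i' => match
  Position 4: ('g', 'e', 'f', 'e') => mismatch, stop
LCP = "omei" (length 4)

4


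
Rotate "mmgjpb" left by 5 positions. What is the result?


Input: "mmgjpb", rotate left by 5
First 5 characters: "mmgjp"
Remaining characters: "b"
Concatenate remaining + first: "b" + "mmgjp" = "bmmgjp"

bmmgjp


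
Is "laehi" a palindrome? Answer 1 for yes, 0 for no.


Input: laehi
Reversed: iheal
  Compare pos 0 ('l') with pos 4 ('i'): MISMATCH
  Compare pos 1 ('a') with pos 3 ('h'): MISMATCH
Result: not a palindrome

0


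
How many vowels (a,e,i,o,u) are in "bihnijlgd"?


Input: bihnijlgd
Checking each character:
  'b' at position 0: consonant
  'i' at position 1: vowel (running total: 1)
  'h' at position 2: consonant
  'n' at position 3: consonant
  'i' at position 4: vowel (running total: 2)
  'j' at position 5: consonant
  'l' at position 6: consonant
  'g' at position 7: consonant
  'd' at position 8: consonant
Total vowels: 2

2


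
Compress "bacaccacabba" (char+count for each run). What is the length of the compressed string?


Input: bacaccacabba
Runs:
  'b' x 1 => "b1"
  'a' x 1 => "a1"
  'c' x 1 => "c1"
  'a' x 1 => "a1"
  'c' x 2 => "c2"
  'a' x 1 => "a1"
  'c' x 1 => "c1"
  'a' x 1 => "a1"
  'b' x 2 => "b2"
  'a' x 1 => "a1"
Compressed: "b1a1c1a1c2a1c1a1b2a1"
Compressed length: 20

20


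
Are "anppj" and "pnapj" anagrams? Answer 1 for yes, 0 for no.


Strings: "anppj", "pnapj"
Sorted first:  ajnpp
Sorted second: ajnpp
Sorted forms match => anagrams

1


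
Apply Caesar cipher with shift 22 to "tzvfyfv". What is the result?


Caesar cipher: shift "tzvfyfv" by 22
  't' (pos 19) + 22 = pos 15 = 'p'
  'z' (pos 25) + 22 = pos 21 = 'v'
  'v' (pos 21) + 22 = pos 17 = 'r'
  'f' (pos 5) + 22 = pos 1 = 'b'
  'y' (pos 24) + 22 = pos 20 = 'u'
  'f' (pos 5) + 22 = pos 1 = 'b'
  'v' (pos 21) + 22 = pos 17 = 'r'
Result: pvrbubr

pvrbubr


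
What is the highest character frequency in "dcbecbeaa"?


Input: dcbecbeaa
Character counts:
  'a': 2
  'b': 2
  'c': 2
  'd': 1
  'e': 2
Maximum frequency: 2

2


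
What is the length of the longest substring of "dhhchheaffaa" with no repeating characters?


Input: "dhhchheaffaa"
Sliding window (track last position of each char):
  Position 0 ('d'): window [0,0] length 1 -- new best
  Position 1 ('h'): window [0,1] length 2 -- new best
  Position 2 ('h'): repeat (last at 1), move window start to 2
  Position 2 ('h'): window [2,2] length 1
  Position 3 ('c'): window [2,3] length 2
  Position 4 ('h'): repeat (last at 2), move window start to 3
  Position 4 ('h'): window [3,4] length 2
  Position 5 ('h'): repeat (last at 4), move window start to 5
  Position 5 ('h'): window [5,5] length 1
  Position 6 ('e'): window [5,6] length 2
  Position 7 ('a'): window [5,7] length 3 -- new best
  Position 8 ('f'): window [5,8] length 4 -- new best
  Position 9 ('f'): repeat (last at 8), move window start to 9
  Position 9 ('f'): window [9,9] length 1
  Position 10 ('a'): window [9,10] length 2
  Position 11 ('a'): repeat (last at 10), move window start to 11
  Position 11 ('a'): window [11,11] length 1
Longest substring with no repeats: "heaf" with length 4

4


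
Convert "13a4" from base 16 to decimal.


Input: "13a4" in base 16
Positional expansion:
  Digit '1' (value 1) x 16^3 = 4096
  Digit '3' (value 3) x 16^2 = 768
  Digit 'a' (value 10) x 16^1 = 160
  Digit '4' (value 4) x 16^0 = 4
Sum = 5028

5028


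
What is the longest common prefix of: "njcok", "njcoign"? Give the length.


Words: njcok, njcoign
  Position 0: all 'n' => match
  Position 1: all 'j' => match
  Position 2: all 'c' => match
  Position 3: all 'o' => match
  Position 4: ('k', 'i') => mismatch, stop
LCP = "njco" (length 4)

4


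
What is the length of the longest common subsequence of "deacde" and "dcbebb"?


LCS of "deacde" and "dcbebb"
DP table:
           d    c    b    e    b    b
      0    0    0    0    0    0    0
  d   0    1    1    1    1    1    1
  e   0    1    1    1    2    2    2
  a   0    1    1    1    2    2    2
  c   0    1    2    2    2    2    2
  d   0    1    2    2    2    2    2
  e   0    1    2    2    3    3    3
LCS length = dp[6][6] = 3

3


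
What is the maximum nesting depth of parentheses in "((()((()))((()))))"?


Input: "((()((()))((()))))"
Tracking depth:
  Position 0 '(': depth becomes 1
  Position 1 '(': depth becomes 2
  Position 2 '(': depth becomes 3
  Position 3 ')': depth becomes 2
  Position 4 '(': depth becomes 3
  Position 5 '(': depth becomes 4
  Position 6 '(': depth becomes 5
  Position 7 ')': depth becomes 4
  Position 8 ')': depth becomes 3
  Position 9 ')': depth becomes 2
  Position 10 '(': depth becomes 3
  Position 11 '(': depth becomes 4
  Position 12 '(': depth becomes 5
  Position 13 ')': depth becomes 4
  Position 14 ')': depth becomes 3
  Position 15 ')': depth becomes 2
  Position 16 ')': depth becomes 1
  Position 17 ')': depth becomes 0
Maximum depth reached: 5

5


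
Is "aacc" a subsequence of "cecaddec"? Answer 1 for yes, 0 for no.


Check if "aacc" is a subsequence of "cecaddec"
Greedy scan:
  Position 0 ('c'): no match needed
  Position 1 ('e'): no match needed
  Position 2 ('c'): no match needed
  Position 3 ('a'): matches sub[0] = 'a'
  Position 4 ('d'): no match needed
  Position 5 ('d'): no match needed
  Position 6 ('e'): no match needed
  Position 7 ('c'): no match needed
Only matched 1/4 characters => not a subsequence

0


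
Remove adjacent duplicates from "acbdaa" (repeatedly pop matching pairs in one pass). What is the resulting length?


Input: acbdaa
Stack-based adjacent duplicate removal:
  Read 'a': push. Stack: a
  Read 'c': push. Stack: ac
  Read 'b': push. Stack: acb
  Read 'd': push. Stack: acbd
  Read 'a': push. Stack: acbda
  Read 'a': matches stack top 'a' => pop. Stack: acbd
Final stack: "acbd" (length 4)

4


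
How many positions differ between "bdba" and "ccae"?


Comparing "bdba" and "ccae" position by position:
  Position 0: 'b' vs 'c' => DIFFER
  Position 1: 'd' vs 'c' => DIFFER
  Position 2: 'b' vs 'a' => DIFFER
  Position 3: 'a' vs 'e' => DIFFER
Positions that differ: 4

4


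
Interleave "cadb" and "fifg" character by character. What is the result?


Interleaving "cadb" and "fifg":
  Position 0: 'c' from first, 'f' from second => "cf"
  Position 1: 'a' from first, 'i' from second => "ai"
  Position 2: 'd' from first, 'f' from second => "df"
  Position 3: 'b' from first, 'g' from second => "bg"
Result: cfaidfbg

cfaidfbg


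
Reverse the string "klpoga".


Input: klpoga
Reading characters right to left:
  Position 5: 'a'
  Position 4: 'g'
  Position 3: 'o'
  Position 2: 'p'
  Position 1: 'l'
  Position 0: 'k'
Reversed: agoplk

agoplk


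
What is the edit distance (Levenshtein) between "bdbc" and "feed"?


Computing edit distance: "bdbc" -> "feed"
DP table:
           f    e    e    d
      0    1    2    3    4
  b   1    1    2    3    4
  d   2    2    2    3    3
  b   3    3    3    3    4
  c   4    4    4    4    4
Edit distance = dp[4][4] = 4

4


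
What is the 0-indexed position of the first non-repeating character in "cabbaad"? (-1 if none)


Input: cabbaad
Character frequencies:
  'a': 3
  'b': 2
  'c': 1
  'd': 1
Scanning left to right for freq == 1:
  Position 0 ('c'): unique! => answer = 0

0


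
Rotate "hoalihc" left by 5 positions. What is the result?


Input: "hoalihc", rotate left by 5
First 5 characters: "hoali"
Remaining characters: "hc"
Concatenate remaining + first: "hc" + "hoali" = "hchoali"

hchoali


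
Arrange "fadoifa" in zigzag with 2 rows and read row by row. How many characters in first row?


Zigzag "fadoifa" into 2 rows:
Placing characters:
  'f' => row 0
  'a' => row 1
  'd' => row 0
  'o' => row 1
  'i' => row 0
  'f' => row 1
  'a' => row 0
Rows:
  Row 0: "fdia"
  Row 1: "aof"
First row length: 4

4


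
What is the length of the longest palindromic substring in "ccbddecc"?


Input: "ccbddecc"
Checking substrings for palindromes:
  [0:2] "cc" (len 2) => palindrome
  [3:5] "dd" (len 2) => palindrome
  [6:8] "cc" (len 2) => palindrome
Longest palindromic substring: "cc" with length 2

2


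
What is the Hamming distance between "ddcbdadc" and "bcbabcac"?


Comparing "ddcbdadc" and "bcbabcac" position by position:
  Position 0: 'd' vs 'b' => differ
  Position 1: 'd' vs 'c' => differ
  Position 2: 'c' vs 'b' => differ
  Position 3: 'b' vs 'a' => differ
  Position 4: 'd' vs 'b' => differ
  Position 5: 'a' vs 'c' => differ
  Position 6: 'd' vs 'a' => differ
  Position 7: 'c' vs 'c' => same
Total differences (Hamming distance): 7

7


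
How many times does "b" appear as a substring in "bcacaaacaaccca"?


Searching for "b" in "bcacaaacaaccca"
Scanning each position:
  Position 0: "b" => MATCH
  Position 1: "c" => no
  Position 2: "a" => no
  Position 3: "c" => no
  Position 4: "a" => no
  Position 5: "a" => no
  Position 6: "a" => no
  Position 7: "c" => no
  Position 8: "a" => no
  Position 9: "a" => no
  Position 10: "c" => no
  Position 11: "c" => no
  Position 12: "c" => no
  Position 13: "a" => no
Total occurrences: 1

1


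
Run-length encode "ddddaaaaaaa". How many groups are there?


Input: ddddaaaaaaa
Scanning for consecutive runs:
  Group 1: 'd' x 4 (positions 0-3)
  Group 2: 'a' x 7 (positions 4-10)
Total groups: 2

2


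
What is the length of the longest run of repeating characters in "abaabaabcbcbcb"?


Input: "abaabaabcbcbcb"
Scanning for longest run:
  Position 1 ('b'): new char, reset run to 1
  Position 2 ('a'): new char, reset run to 1
  Position 3 ('a'): continues run of 'a', length=2
  Position 4 ('b'): new char, reset run to 1
  Position 5 ('a'): new char, reset run to 1
  Position 6 ('a'): continues run of 'a', length=2
  Position 7 ('b'): new char, reset run to 1
  Position 8 ('c'): new char, reset run to 1
  Position 9 ('b'): new char, reset run to 1
  Position 10 ('c'): new char, reset run to 1
  Position 11 ('b'): new char, reset run to 1
  Position 12 ('c'): new char, reset run to 1
  Position 13 ('b'): new char, reset run to 1
Longest run: 'a' with length 2

2


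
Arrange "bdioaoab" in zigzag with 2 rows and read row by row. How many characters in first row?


Zigzag "bdioaoab" into 2 rows:
Placing characters:
  'b' => row 0
  'd' => row 1
  'i' => row 0
  'o' => row 1
  'a' => row 0
  'o' => row 1
  'a' => row 0
  'b' => row 1
Rows:
  Row 0: "biaa"
  Row 1: "doob"
First row length: 4

4


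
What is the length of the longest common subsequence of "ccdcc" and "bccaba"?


LCS of "ccdcc" and "bccaba"
DP table:
           b    c    c    a    b    a
      0    0    0    0    0    0    0
  c   0    0    1    1    1    1    1
  c   0    0    1    2    2    2    2
  d   0    0    1    2    2    2    2
  c   0    0    1    2    2    2    2
  c   0    0    1    2    2    2    2
LCS length = dp[5][6] = 2

2


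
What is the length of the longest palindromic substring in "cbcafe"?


Input: "cbcafe"
Checking substrings for palindromes:
  [0:3] "cbc" (len 3) => palindrome
Longest palindromic substring: "cbc" with length 3

3


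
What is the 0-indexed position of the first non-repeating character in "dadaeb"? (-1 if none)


Input: dadaeb
Character frequencies:
  'a': 2
  'b': 1
  'd': 2
  'e': 1
Scanning left to right for freq == 1:
  Position 0 ('d'): freq=2, skip
  Position 1 ('a'): freq=2, skip
  Position 2 ('d'): freq=2, skip
  Position 3 ('a'): freq=2, skip
  Position 4 ('e'): unique! => answer = 4

4


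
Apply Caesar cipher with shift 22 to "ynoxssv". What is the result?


Caesar cipher: shift "ynoxssv" by 22
  'y' (pos 24) + 22 = pos 20 = 'u'
  'n' (pos 13) + 22 = pos 9 = 'j'
  'o' (pos 14) + 22 = pos 10 = 'k'
  'x' (pos 23) + 22 = pos 19 = 't'
  's' (pos 18) + 22 = pos 14 = 'o'
  's' (pos 18) + 22 = pos 14 = 'o'
  'v' (pos 21) + 22 = pos 17 = 'r'
Result: ujktoor

ujktoor


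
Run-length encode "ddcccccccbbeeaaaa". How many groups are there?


Input: ddcccccccbbeeaaaa
Scanning for consecutive runs:
  Group 1: 'd' x 2 (positions 0-1)
  Group 2: 'c' x 7 (positions 2-8)
  Group 3: 'b' x 2 (positions 9-10)
  Group 4: 'e' x 2 (positions 11-12)
  Group 5: 'a' x 4 (positions 13-16)
Total groups: 5

5


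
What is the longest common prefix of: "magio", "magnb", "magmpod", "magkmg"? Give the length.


Words: magio, magnb, magmpod, magkmg
  Position 0: all 'm' => match
  Position 1: all 'a' => match
  Position 2: all 'g' => match
  Position 3: ('i', 'n', 'm', 'k') => mismatch, stop
LCP = "mag" (length 3)

3


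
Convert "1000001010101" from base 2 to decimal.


Input: "1000001010101" in base 2
Positional expansion:
  Digit '1' (value 1) x 2^12 = 4096
  Digit '0' (value 0) x 2^11 = 0
  Digit '0' (value 0) x 2^10 = 0
  Digit '0' (value 0) x 2^9 = 0
  Digit '0' (value 0) x 2^8 = 0
  Digit '0' (value 0) x 2^7 = 0
  Digit '1' (value 1) x 2^6 = 64
  Digit '0' (value 0) x 2^5 = 0
  Digit '1' (value 1) x 2^4 = 16
  Digit '0' (value 0) x 2^3 = 0
  Digit '1' (value 1) x 2^2 = 4
  Digit '0' (value 0) x 2^1 = 0
  Digit '1' (value 1) x 2^0 = 1
Sum = 4181

4181


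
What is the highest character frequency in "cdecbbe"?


Input: cdecbbe
Character counts:
  'b': 2
  'c': 2
  'd': 1
  'e': 2
Maximum frequency: 2

2


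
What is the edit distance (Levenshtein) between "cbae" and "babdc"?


Computing edit distance: "cbae" -> "babdc"
DP table:
           b    a    b    d    c
      0    1    2    3    4    5
  c   1    1    2    3    4    4
  b   2    1    2    2    3    4
  a   3    2    1    2    3    4
  e   4    3    2    2    3    4
Edit distance = dp[4][5] = 4

4


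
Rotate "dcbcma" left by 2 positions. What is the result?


Input: "dcbcma", rotate left by 2
First 2 characters: "dc"
Remaining characters: "bcma"
Concatenate remaining + first: "bcma" + "dc" = "bcmadc"

bcmadc


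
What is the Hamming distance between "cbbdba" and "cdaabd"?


Comparing "cbbdba" and "cdaabd" position by position:
  Position 0: 'c' vs 'c' => same
  Position 1: 'b' vs 'd' => differ
  Position 2: 'b' vs 'a' => differ
  Position 3: 'd' vs 'a' => differ
  Position 4: 'b' vs 'b' => same
  Position 5: 'a' vs 'd' => differ
Total differences (Hamming distance): 4

4


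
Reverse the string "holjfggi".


Input: holjfggi
Reading characters right to left:
  Position 7: 'i'
  Position 6: 'g'
  Position 5: 'g'
  Position 4: 'f'
  Position 3: 'j'
  Position 2: 'l'
  Position 1: 'o'
  Position 0: 'h'
Reversed: iggfjloh

iggfjloh


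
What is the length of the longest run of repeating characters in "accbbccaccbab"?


Input: "accbbccaccbab"
Scanning for longest run:
  Position 1 ('c'): new char, reset run to 1
  Position 2 ('c'): continues run of 'c', length=2
  Position 3 ('b'): new char, reset run to 1
  Position 4 ('b'): continues run of 'b', length=2
  Position 5 ('c'): new char, reset run to 1
  Position 6 ('c'): continues run of 'c', length=2
  Position 7 ('a'): new char, reset run to 1
  Position 8 ('c'): new char, reset run to 1
  Position 9 ('c'): continues run of 'c', length=2
  Position 10 ('b'): new char, reset run to 1
  Position 11 ('a'): new char, reset run to 1
  Position 12 ('b'): new char, reset run to 1
Longest run: 'c' with length 2

2


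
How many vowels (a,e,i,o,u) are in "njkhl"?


Input: njkhl
Checking each character:
  'n' at position 0: consonant
  'j' at position 1: consonant
  'k' at position 2: consonant
  'h' at position 3: consonant
  'l' at position 4: consonant
Total vowels: 0

0


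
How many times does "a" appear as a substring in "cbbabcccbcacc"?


Searching for "a" in "cbbabcccbcacc"
Scanning each position:
  Position 0: "c" => no
  Position 1: "b" => no
  Position 2: "b" => no
  Position 3: "a" => MATCH
  Position 4: "b" => no
  Position 5: "c" => no
  Position 6: "c" => no
  Position 7: "c" => no
  Position 8: "b" => no
  Position 9: "c" => no
  Position 10: "a" => MATCH
  Position 11: "c" => no
  Position 12: "c" => no
Total occurrences: 2

2


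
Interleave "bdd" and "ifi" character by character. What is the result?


Interleaving "bdd" and "ifi":
  Position 0: 'b' from first, 'i' from second => "bi"
  Position 1: 'd' from first, 'f' from second => "df"
  Position 2: 'd' from first, 'i' from second => "di"
Result: bidfdi

bidfdi


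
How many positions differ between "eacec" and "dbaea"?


Comparing "eacec" and "dbaea" position by position:
  Position 0: 'e' vs 'd' => DIFFER
  Position 1: 'a' vs 'b' => DIFFER
  Position 2: 'c' vs 'a' => DIFFER
  Position 3: 'e' vs 'e' => same
  Position 4: 'c' vs 'a' => DIFFER
Positions that differ: 4

4


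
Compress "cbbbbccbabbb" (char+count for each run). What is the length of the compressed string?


Input: cbbbbccbabbb
Runs:
  'c' x 1 => "c1"
  'b' x 4 => "b4"
  'c' x 2 => "c2"
  'b' x 1 => "b1"
  'a' x 1 => "a1"
  'b' x 3 => "b3"
Compressed: "c1b4c2b1a1b3"
Compressed length: 12

12


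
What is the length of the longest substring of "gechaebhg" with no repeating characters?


Input: "gechaebhg"
Sliding window (track last position of each char):
  Position 0 ('g'): window [0,0] length 1 -- new best
  Position 1 ('e'): window [0,1] length 2 -- new best
  Position 2 ('c'): window [0,2] length 3 -- new best
  Position 3 ('h'): window [0,3] length 4 -- new best
  Position 4 ('a'): window [0,4] length 5 -- new best
  Position 5 ('e'): repeat (last at 1), move window start to 2
  Position 5 ('e'): window [2,5] length 4
  Position 6 ('b'): window [2,6] length 5
  Position 7 ('h'): repeat (last at 3), move window start to 4
  Position 7 ('h'): window [4,7] length 4
  Position 8 ('g'): window [4,8] length 5
Longest substring with no repeats: "gecha" with length 5

5
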